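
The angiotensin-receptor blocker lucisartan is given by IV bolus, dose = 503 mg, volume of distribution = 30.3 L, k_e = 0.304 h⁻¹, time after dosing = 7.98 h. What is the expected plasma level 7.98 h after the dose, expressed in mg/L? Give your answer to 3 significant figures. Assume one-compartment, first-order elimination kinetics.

C₀ = Dose / Vd = 503.0 / 30.3 = 16.60 mg/L
C = C₀ · e^(−k·t) = 16.60 × e^(−0.3040 × 7.98)
  = 16.60 × 0.08840 = 1.467 mg/L

1.47 mg/L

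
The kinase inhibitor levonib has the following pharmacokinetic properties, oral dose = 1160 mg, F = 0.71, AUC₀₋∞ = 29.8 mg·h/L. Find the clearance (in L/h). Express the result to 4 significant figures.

CL = F·Dose / AUC = 0.71 × 1160 / 29.8 = 27.64 L/h

27.64 L/h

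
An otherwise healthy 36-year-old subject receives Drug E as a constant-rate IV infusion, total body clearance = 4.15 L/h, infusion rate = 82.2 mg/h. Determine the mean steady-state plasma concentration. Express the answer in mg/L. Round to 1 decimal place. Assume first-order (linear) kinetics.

At steady state Css = R₀ / CL = 82.2 / 4.150 = 19.81 mg/L

19.8 mg/L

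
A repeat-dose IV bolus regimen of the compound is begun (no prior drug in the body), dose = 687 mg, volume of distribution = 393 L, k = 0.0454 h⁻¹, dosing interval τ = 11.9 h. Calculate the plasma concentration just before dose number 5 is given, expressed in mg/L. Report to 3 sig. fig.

C₀ per dose = Dose / Vd = 687 / 393 = 1.748 mg/L
Fraction remaining after one interval: r = e^(−kτ) = e^(−0.04540 × 11.9) = 0.5826
Before dose 5, 4 doses have been given (aged 1τ, 2τ, 3τ, 4τ).
C_trough = C₀ × (r + r² + … + r^4) = C₀ × r(1−r^4)/(1−r)
        = 1.748 × 0.5826 × (1 − 0.1152) / (1 − 0.5826) = 2.159 mg/L

2.16 mg/L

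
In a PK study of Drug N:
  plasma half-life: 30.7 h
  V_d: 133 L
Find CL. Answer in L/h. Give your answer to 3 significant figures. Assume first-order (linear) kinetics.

k = ln2 / t½ = 0.693147 / 30.7 = 0.02258 h⁻¹
CL = k × Vd = 0.02258 × 133 = 3.003 L/h

3.00 L/h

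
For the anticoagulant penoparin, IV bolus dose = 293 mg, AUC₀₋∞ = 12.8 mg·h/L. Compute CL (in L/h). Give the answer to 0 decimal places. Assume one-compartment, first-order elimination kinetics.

CL = Dose / AUC = 293 / 12.8 = 22.89 L/h

23 L/h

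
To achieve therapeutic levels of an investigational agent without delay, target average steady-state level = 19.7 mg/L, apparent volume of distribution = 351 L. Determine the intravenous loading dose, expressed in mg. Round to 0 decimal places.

6915 mg

LD = Css × Vd = 19.7 × 351 = 6915 mg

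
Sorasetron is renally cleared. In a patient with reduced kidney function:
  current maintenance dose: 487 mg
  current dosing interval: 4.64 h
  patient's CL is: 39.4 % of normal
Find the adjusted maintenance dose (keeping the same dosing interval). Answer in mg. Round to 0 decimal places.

To keep the same average steady-state level, dosing rate must scale with clearance.
CL ratio = 39.4 / 100 = 0.3940
New dose (same interval) = 487 × 0.3940 = 191.9 mg

192 mg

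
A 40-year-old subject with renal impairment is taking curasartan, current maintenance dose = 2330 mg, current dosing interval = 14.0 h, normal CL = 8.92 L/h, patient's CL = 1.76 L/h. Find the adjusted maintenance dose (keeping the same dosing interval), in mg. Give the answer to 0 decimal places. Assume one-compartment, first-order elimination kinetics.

To keep the same average steady-state level, dosing rate must scale with clearance.
CL ratio = 1.76 / 8.92 = 0.1973
New dose (same interval) = 2330 × 0.1973 = 459.7 mg

460 mg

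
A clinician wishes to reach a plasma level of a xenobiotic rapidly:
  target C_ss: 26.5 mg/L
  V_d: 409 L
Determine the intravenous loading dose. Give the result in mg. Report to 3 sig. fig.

LD = Css × Vd = 26.5 × 409 = 10840 mg

10800 mg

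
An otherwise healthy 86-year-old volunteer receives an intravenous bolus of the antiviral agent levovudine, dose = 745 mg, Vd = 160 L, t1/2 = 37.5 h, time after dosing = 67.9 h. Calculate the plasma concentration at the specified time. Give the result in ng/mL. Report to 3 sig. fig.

C₀ = Dose / Vd = 745.0 / 160 = 4.656 mg/L
k = ln2 / t½ = 0.693147 / 37.5 = 0.01848 h⁻¹
C = C₀ · e^(−k·t) = 4.656 × e^(−0.01848 × 67.9)
  = 4.656 × 0.2851 = 1.327 mg/L
Convert: 1.327 mg/L × 1000 = 1327 ng/mL

1330 ng/mL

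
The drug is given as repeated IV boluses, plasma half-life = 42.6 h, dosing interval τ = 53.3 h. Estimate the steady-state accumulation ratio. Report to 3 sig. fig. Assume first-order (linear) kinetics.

k = ln2 / t½ = 0.693147 / 42.6 = 0.01627 h⁻¹
e^(−kτ) = e^(−0.01627 × 53.3) = 0.4201
Accumulation ratio R = 1 / (1 − e^(−kτ)) = 1 / (1 − 0.4201) = 1.724

1.72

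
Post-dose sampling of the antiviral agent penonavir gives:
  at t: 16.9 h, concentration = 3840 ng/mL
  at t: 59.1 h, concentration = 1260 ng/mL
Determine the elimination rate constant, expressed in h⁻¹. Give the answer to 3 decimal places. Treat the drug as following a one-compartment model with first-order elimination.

k = ln(C₁/C₂) / (t₂ − t₁) = ln(3840/1260) / (59.1 − 16.9)
  = 1.114 / 42.20 = 0.02640 h⁻¹

0.026 h⁻¹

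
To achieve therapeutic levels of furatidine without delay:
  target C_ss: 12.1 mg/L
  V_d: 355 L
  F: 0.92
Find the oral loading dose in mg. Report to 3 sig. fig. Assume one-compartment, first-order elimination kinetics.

LD = Css × Vd / F = 12.1 × 355 / 0.92 = 4669 mg

4670 mg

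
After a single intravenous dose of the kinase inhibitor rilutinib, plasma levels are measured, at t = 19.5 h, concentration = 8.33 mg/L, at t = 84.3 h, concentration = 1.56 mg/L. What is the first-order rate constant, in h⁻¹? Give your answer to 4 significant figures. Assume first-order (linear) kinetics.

0.02585 h⁻¹

k = ln(C₁/C₂) / (t₂ − t₁) = ln(8.33/1.56) / (84.3 − 19.5)
  = 1.675 / 64.80 = 0.02585 h⁻¹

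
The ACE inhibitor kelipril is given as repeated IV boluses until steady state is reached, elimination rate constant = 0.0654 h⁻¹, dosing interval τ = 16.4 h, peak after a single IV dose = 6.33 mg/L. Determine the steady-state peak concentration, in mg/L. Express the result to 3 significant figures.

e^(−kτ) = e^(−0.06540 × 16.4) = 0.3421
Accumulation ratio R = 1 / (1 − e^(−kτ)) = 1 / (1 − 0.3421) = 1.520
Steady-state peak = C₀ × R = 6.33 × 1.520 = 9.622 mg/L

9.62 mg/L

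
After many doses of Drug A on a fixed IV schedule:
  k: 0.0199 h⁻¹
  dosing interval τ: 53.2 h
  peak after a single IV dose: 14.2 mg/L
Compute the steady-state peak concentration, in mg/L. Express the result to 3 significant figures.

21.7 mg/L

e^(−kτ) = e^(−0.01990 × 53.2) = 0.3469
Accumulation ratio R = 1 / (1 − e^(−kτ)) = 1 / (1 − 0.3469) = 1.531
Steady-state peak = C₀ × R = 14.2 × 1.531 = 21.74 mg/L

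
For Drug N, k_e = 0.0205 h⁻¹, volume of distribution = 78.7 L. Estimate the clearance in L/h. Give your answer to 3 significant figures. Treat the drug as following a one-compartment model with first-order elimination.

1.61 L/h

CL = k × Vd = 0.0205 × 78.7 = 1.613 L/h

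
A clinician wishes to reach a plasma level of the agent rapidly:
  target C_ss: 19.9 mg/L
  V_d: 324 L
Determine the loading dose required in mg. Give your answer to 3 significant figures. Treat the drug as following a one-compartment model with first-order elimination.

LD = Css × Vd = 19.9 × 324 = 6448 mg

6450 mg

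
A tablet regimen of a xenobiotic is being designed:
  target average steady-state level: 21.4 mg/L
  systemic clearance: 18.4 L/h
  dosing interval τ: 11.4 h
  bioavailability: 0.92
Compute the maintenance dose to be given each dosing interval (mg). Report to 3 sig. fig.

4880 mg

At steady state, F × (Dose/τ) = Css × CL.
Dose = Css × CL × τ / F = 21.4 × 18.40 × 11.4 / 0.92 = 4879 mg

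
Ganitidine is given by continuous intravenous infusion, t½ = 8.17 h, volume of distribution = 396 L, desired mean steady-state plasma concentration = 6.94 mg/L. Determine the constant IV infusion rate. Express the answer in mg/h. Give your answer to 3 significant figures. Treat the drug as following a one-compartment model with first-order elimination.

233 mg/h

k = ln2 / t½ = 0.693147 / 8.17 = 0.08484 h⁻¹
CL = k × Vd = 0.08484 × 396 = 33.60 L/h
At steady state, infusion rate R₀ = Css × CL = 6.94 × 33.60 = 233.2 mg/h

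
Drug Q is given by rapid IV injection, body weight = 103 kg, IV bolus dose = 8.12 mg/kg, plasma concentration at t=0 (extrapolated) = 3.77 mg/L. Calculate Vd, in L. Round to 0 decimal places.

222 L

Dose = 8.12 × 103 = 836.4 mg
Vd = Dose / C₀ = 836.4 / 3.77 = 221.9 L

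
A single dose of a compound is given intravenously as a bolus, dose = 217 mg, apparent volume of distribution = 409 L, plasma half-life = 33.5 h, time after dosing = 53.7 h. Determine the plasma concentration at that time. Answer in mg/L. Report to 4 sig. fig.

C₀ = Dose / Vd = 217.0 / 409 = 0.5306 mg/L
k = ln2 / t½ = 0.693147 / 33.5 = 0.02069 h⁻¹
C = C₀ · e^(−k·t) = 0.5306 × e^(−0.02069 × 53.7)
  = 0.5306 × 0.3292 = 0.1747 mg/L

0.1747 mg/L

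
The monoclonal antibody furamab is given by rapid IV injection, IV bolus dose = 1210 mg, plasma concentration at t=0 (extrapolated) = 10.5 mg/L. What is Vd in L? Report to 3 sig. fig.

Vd = Dose / C₀ = 1210 / 10.5 = 115.2 L

115 L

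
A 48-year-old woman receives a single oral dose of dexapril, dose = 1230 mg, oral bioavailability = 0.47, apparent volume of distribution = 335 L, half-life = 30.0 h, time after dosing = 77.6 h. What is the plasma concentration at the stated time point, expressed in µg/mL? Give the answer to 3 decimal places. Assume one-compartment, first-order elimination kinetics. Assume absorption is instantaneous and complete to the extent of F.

Amount reaching circulation = F × Dose = 0.47 × 1230 = 578.1 mg
C₀ = F·Dose / Vd = 578.1 / 335 = 1.726 mg/L
k = ln2 / t½ = 0.693147 / 30.0 = 0.02310 h⁻¹
C = C₀ · e^(−k·t) = 1.726 × e^(−0.02310 × 77.6)
  = 1.726 × 0.1665 = 0.2874 mg/L
(0.2874 mg/L = 0.2874 µg/mL)

0.287 µg/mL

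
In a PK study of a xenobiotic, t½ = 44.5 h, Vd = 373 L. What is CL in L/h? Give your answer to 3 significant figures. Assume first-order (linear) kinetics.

5.81 L/h

k = ln2 / t½ = 0.693147 / 44.5 = 0.01558 h⁻¹
CL = k × Vd = 0.01558 × 373 = 5.811 L/h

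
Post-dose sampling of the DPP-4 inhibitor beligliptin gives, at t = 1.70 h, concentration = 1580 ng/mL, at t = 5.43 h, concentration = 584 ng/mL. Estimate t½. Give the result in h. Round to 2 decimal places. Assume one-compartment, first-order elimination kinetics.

k = ln(C₁/C₂) / (t₂ − t₁) = ln(1580/584) / (5.43 − 1.70)
  = 0.9953 / 3.730 = 0.2668 h⁻¹
t½ = ln2 / k = 0.693147 / 0.2668 = 2.598 h

2.60 h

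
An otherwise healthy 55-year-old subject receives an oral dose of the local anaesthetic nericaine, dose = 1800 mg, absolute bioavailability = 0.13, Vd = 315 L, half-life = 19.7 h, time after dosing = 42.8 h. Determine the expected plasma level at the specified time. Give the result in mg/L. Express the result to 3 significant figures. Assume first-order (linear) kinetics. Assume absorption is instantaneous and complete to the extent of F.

Amount reaching circulation = F × Dose = 0.13 × 1800 = 234.0 mg
C₀ = F·Dose / Vd = 234.0 / 315 = 0.7429 mg/L
k = ln2 / t½ = 0.693147 / 19.7 = 0.03519 h⁻¹
C = C₀ · e^(−k·t) = 0.7429 × e^(−0.03519 × 42.8)
  = 0.7429 × 0.2218 = 0.1648 mg/L

0.165 mg/L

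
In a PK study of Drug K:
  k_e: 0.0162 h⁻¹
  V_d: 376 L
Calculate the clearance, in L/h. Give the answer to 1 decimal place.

6.1 L/h

CL = k × Vd = 0.0162 × 376 = 6.091 L/h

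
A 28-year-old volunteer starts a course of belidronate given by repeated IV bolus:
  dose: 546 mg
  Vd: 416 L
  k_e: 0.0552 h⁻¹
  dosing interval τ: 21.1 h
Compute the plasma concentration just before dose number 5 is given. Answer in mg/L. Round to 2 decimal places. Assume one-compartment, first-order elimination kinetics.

C₀ per dose = Dose / Vd = 546 / 416 = 1.313 mg/L
Fraction remaining after one interval: r = e^(−kτ) = e^(−0.05520 × 21.1) = 0.3120
Before dose 5, 4 doses have been given (aged 1τ, 2τ, 3τ, 4τ).
C_trough = C₀ × (r + r² + … + r^4) = C₀ × r(1−r^4)/(1−r)
        = 1.313 × 0.3120 × (1 − 0.009476) / (1 − 0.3120) = 0.5898 mg/L

0.59 mg/L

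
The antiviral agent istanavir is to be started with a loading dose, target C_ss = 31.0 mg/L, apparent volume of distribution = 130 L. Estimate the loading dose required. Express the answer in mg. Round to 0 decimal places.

LD = Css × Vd = 31.0 × 130 = 4030 mg

4030 mg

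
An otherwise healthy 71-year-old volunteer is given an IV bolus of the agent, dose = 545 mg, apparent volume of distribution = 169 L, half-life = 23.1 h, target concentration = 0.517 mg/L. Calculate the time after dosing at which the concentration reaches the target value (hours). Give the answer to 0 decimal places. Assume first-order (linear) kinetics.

C₀ = Dose / Vd = 545.0 / 169 = 3.225 mg/L
k = ln2 / t½ = 0.693147 / 23.1 = 0.03001 h⁻¹
t = ln(C₀ / C) / k = ln(3.225 / 0.517) / 0.03001
  = ln(6.238) / 0.03001 = 1.831 / 0.03001 = 61.01 h

61 h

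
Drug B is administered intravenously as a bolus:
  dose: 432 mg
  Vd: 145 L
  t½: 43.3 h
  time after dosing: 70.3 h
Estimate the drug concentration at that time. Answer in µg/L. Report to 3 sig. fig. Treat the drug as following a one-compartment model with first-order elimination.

C₀ = Dose / Vd = 432.0 / 145 = 2.979 mg/L
k = ln2 / t½ = 0.693147 / 43.3 = 0.01601 h⁻¹
C = C₀ · e^(−k·t) = 2.979 × e^(−0.01601 × 70.3)
  = 2.979 × 0.3245 = 0.9667 mg/L
Convert: 0.9667 mg/L × 1000 = 966.7 µg/L

967 µg/L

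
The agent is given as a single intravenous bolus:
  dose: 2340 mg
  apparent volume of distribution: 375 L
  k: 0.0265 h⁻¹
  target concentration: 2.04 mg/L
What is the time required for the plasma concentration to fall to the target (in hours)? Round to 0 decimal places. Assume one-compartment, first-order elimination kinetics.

42 h

C₀ = Dose / Vd = 2340 / 375 = 6.240 mg/L
t = ln(C₀ / C) / k = ln(6.240 / 2.04) / 0.02650
  = ln(3.059) / 0.02650 = 1.118 / 0.02650 = 42.19 h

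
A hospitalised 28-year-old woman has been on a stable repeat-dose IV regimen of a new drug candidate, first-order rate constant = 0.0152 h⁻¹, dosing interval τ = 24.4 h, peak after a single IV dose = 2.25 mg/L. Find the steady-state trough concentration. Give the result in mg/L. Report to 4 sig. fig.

e^(−kτ) = e^(−0.01520 × 24.4) = 0.6901
Accumulation ratio R = 1 / (1 − e^(−kτ)) = 1 / (1 − 0.6901) = 3.227
Steady-state trough = C₀ × R × e^(−kτ) = 2.25 × 3.227 × 0.6901 = 5.011 mg/L

5.011 mg/L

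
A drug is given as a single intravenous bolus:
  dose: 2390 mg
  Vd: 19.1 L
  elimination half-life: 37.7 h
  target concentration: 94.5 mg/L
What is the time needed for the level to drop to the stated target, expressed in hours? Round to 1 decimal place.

C₀ = Dose / Vd = 2390 / 19.1 = 125.1 mg/L
k = ln2 / t½ = 0.693147 / 37.7 = 0.01839 h⁻¹
t = ln(C₀ / C) / k = ln(125.1 / 94.5) / 0.01839
  = ln(1.324) / 0.01839 = 0.2807 / 0.01839 = 15.26 h

15.3 h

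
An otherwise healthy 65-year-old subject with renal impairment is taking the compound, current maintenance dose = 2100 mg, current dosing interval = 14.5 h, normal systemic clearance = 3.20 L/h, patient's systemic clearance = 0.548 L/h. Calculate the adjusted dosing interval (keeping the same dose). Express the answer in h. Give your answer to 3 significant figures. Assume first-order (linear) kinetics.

To keep the same average steady-state level, dosing rate must scale with clearance.
CL ratio = 0.548 / 3.20 = 0.1713
New interval (same dose) = 14.5 / 0.1713 = 84.65 h

84.7 h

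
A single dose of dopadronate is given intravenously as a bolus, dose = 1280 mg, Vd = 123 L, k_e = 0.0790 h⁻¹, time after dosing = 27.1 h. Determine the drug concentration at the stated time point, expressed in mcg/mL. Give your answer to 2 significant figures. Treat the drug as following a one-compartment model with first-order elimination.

C₀ = Dose / Vd = 1280 / 123 = 10.41 mg/L
C = C₀ · e^(−k·t) = 10.41 × e^(−0.07900 × 27.1)
  = 10.41 × 0.1175 = 1.223 mg/L
(1.223 mg/L = 1.223 mcg/mL)

1.2 mcg/mL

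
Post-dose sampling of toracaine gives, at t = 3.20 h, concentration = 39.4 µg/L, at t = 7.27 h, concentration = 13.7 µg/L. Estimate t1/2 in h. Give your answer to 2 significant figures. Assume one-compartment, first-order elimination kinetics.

k = ln(C₁/C₂) / (t₂ − t₁) = ln(39.4/13.7) / (7.27 − 3.20)
  = 1.056 / 4.070 = 0.2595 h⁻¹
t½ = ln2 / k = 0.693147 / 0.2595 = 2.671 h

2.7 h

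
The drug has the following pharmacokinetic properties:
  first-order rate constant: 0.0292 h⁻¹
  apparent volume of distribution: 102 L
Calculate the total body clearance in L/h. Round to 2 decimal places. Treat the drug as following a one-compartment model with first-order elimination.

CL = k × Vd = 0.0292 × 102 = 2.978 L/h

2.98 L/h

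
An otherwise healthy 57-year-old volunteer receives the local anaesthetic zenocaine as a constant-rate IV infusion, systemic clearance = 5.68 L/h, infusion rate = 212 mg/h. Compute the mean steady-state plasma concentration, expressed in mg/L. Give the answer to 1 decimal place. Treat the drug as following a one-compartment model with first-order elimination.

At steady state Css = R₀ / CL = 212 / 5.680 = 37.32 mg/L

37.3 mg/L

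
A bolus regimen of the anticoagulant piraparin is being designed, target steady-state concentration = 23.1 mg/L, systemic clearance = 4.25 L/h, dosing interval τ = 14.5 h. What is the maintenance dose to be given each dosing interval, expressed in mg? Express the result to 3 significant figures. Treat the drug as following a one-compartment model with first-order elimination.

At steady state, Dose/τ = Css × CL.
Dose = Css × CL × τ = 23.1 × 4.250 × 14.5 = 1424 mg

1420 mg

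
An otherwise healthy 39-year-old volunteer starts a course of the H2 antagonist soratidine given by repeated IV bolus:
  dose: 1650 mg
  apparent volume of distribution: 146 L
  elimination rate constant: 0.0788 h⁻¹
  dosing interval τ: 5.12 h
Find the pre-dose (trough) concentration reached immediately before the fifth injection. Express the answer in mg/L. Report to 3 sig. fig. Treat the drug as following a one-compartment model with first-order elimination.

18.2 mg/L

C₀ per dose = Dose / Vd = 1650 / 146 = 11.30 mg/L
Fraction remaining after one interval: r = e^(−kτ) = e^(−0.07880 × 5.12) = 0.6680
Before dose 5, 4 doses have been given (aged 1τ, 2τ, 3τ, 4τ).
C_trough = C₀ × (r + r² + … + r^4) = C₀ × r(1−r^4)/(1−r)
        = 11.30 × 0.6680 × (1 − 0.1991) / (1 − 0.6680) = 18.21 mg/L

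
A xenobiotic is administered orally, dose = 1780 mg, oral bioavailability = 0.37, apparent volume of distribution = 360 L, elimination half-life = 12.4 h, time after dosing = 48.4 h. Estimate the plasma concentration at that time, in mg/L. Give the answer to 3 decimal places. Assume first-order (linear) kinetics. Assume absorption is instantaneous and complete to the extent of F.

0.122 mg/L

Amount reaching circulation = F × Dose = 0.37 × 1780 = 658.6 mg
C₀ = F·Dose / Vd = 658.6 / 360 = 1.829 mg/L
k = ln2 / t½ = 0.693147 / 12.4 = 0.05590 h⁻¹
C = C₀ · e^(−k·t) = 1.829 × e^(−0.05590 × 48.4)
  = 1.829 × 0.06683 = 0.1222 mg/L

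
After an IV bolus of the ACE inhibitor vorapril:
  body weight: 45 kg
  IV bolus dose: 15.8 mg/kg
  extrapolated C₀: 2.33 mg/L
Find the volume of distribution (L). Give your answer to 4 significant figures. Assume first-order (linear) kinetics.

Dose = 15.8 × 45 = 711.0 mg
Vd = Dose / C₀ = 711.0 / 2.33 = 305.2 L

305.2 L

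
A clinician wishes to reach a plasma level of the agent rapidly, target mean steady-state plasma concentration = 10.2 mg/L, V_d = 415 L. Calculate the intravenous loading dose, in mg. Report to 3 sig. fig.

4230 mg

LD = Css × Vd = 10.2 × 415 = 4233 mg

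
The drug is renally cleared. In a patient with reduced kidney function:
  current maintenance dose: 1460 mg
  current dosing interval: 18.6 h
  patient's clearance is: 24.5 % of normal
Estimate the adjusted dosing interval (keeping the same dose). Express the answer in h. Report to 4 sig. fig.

75.92 h

To keep the same average steady-state level, dosing rate must scale with clearance.
CL ratio = 24.5 / 100 = 0.2450
New interval (same dose) = 18.6 / 0.2450 = 75.92 h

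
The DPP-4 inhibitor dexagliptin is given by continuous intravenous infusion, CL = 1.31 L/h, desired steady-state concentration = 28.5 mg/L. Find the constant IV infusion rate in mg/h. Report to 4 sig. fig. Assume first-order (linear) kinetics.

37.34 mg/h

At steady state, infusion rate R₀ = Css × CL = 28.5 × 1.310 = 37.34 mg/h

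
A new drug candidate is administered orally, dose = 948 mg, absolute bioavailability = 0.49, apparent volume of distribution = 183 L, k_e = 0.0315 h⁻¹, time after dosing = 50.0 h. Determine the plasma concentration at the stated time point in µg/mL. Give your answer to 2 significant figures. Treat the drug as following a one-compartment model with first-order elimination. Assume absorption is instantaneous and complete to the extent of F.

0.53 µg/mL

Amount reaching circulation = F × Dose = 0.49 × 948.0 = 464.5 mg
C₀ = F·Dose / Vd = 464.5 / 183 = 2.538 mg/L
C = C₀ · e^(−k·t) = 2.538 × e^(−0.03150 × 50.0)
  = 2.538 × 0.2070 = 0.5254 mg/L
(0.5254 mg/L = 0.5254 µg/mL)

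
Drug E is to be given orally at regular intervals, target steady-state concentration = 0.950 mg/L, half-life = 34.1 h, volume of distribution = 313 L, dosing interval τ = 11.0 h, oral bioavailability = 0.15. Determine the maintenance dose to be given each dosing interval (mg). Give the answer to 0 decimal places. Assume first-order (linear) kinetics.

k = ln2 / t½ = 0.693147 / 34.1 = 0.02033 h⁻¹
CL = k × Vd = 0.02033 × 313 = 6.363 L/h
At steady state, F × (Dose/τ) = Css × CL.
Dose = Css × CL × τ / F = 0.950 × 6.363 × 11.0 / 0.15 = 443.3 mg

443 mg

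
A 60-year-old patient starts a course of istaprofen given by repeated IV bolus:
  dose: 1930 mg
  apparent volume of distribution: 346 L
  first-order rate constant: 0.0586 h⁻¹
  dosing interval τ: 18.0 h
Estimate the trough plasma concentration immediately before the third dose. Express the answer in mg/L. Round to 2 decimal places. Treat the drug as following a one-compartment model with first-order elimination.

2.62 mg/L

C₀ per dose = Dose / Vd = 1930 / 346 = 5.578 mg/L
Fraction remaining after one interval: r = e^(−kτ) = e^(−0.05860 × 18.0) = 0.3483
Before dose 3, 2 doses have been given (aged 1τ, 2τ).
C_trough = C₀ × (r + r²) = 5.578 × (0.3483 + 0.1213) = 2.619 mg/L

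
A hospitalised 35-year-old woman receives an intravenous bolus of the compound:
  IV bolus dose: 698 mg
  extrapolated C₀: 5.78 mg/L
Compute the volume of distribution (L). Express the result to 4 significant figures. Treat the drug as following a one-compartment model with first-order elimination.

Vd = Dose / C₀ = 698.0 / 5.78 = 120.8 L

120.8 L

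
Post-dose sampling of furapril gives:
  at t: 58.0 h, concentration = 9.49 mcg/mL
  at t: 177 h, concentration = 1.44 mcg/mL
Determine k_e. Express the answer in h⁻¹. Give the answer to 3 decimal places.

0.016 h⁻¹

k = ln(C₁/C₂) / (t₂ − t₁) = ln(9.49/1.44) / (177 − 58.0)
  = 1.886 / 119.0 = 0.01585 h⁻¹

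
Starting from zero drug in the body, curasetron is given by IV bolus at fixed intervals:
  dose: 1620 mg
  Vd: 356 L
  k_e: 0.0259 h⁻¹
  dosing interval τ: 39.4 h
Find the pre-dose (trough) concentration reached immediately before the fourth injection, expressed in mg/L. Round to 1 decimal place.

2.4 mg/L

C₀ per dose = Dose / Vd = 1620 / 356 = 4.551 mg/L
Fraction remaining after one interval: r = e^(−kτ) = e^(−0.02590 × 39.4) = 0.3604
Before dose 4, 3 doses have been given (aged 1τ, 2τ, 3τ).
C_trough = C₀ × (r + r² + … + r^3) = C₀ × r(1−r^3)/(1−r)
        = 4.551 × 0.3604 × (1 − 0.04681) / (1 − 0.3604) = 2.444 mg/L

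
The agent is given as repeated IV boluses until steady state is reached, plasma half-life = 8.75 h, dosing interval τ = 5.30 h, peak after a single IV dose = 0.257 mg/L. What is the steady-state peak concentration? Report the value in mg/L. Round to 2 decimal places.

k = ln2 / t½ = 0.693147 / 8.75 = 0.07922 h⁻¹
e^(−kτ) = e^(−0.07922 × 5.30) = 0.6571
Accumulation ratio R = 1 / (1 − e^(−kτ)) = 1 / (1 − 0.6571) = 2.916
Steady-state peak = C₀ × R = 0.257 × 2.916 = 0.7494 mg/L

0.75 mg/L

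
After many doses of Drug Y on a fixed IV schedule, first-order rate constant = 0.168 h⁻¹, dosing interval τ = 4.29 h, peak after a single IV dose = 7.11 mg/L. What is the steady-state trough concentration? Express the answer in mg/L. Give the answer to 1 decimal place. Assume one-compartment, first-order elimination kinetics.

e^(−kτ) = e^(−0.1680 × 4.29) = 0.4864
Accumulation ratio R = 1 / (1 − e^(−kτ)) = 1 / (1 − 0.4864) = 1.947
Steady-state trough = C₀ × R × e^(−kτ) = 7.11 × 1.947 × 0.4864 = 6.733 mg/L

6.7 mg/L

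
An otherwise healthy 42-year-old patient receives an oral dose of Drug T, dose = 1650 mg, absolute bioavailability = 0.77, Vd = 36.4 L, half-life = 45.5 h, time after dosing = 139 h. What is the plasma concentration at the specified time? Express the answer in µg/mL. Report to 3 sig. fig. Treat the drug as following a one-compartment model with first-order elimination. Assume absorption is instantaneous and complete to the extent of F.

4.20 µg/mL

Amount reaching circulation = F × Dose = 0.77 × 1650 = 1271 mg
C₀ = F·Dose / Vd = 1271 / 36.4 = 34.92 mg/L
k = ln2 / t½ = 0.693147 / 45.5 = 0.01523 h⁻¹
C = C₀ · e^(−k·t) = 34.92 × e^(−0.01523 × 139)
  = 34.92 × 0.1204 = 4.204 mg/L
(4.204 mg/L = 4.204 µg/mL)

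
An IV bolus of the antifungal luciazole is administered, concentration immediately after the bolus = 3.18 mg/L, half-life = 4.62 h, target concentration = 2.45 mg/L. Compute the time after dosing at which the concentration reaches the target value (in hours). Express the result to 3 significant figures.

1.74 h

k = ln2 / t½ = 0.693147 / 4.62 = 0.1500 h⁻¹
t = ln(C₀ / C) / k = ln(3.180 / 2.45) / 0.1500
  = ln(1.298) / 0.1500 = 0.2608 / 0.1500 = 1.739 h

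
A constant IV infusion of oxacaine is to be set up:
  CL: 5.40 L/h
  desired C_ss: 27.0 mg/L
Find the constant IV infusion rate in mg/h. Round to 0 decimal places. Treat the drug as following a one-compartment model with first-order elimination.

At steady state, infusion rate R₀ = Css × CL = 27.0 × 5.400 = 145.8 mg/h

146 mg/h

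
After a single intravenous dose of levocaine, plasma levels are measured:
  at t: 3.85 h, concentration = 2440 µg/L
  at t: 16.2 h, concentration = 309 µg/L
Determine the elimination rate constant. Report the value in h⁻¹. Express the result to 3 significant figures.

0.167 h⁻¹

k = ln(C₁/C₂) / (t₂ − t₁) = ln(2440/309) / (16.2 − 3.85)
  = 2.066 / 12.35 = 0.1673 h⁻¹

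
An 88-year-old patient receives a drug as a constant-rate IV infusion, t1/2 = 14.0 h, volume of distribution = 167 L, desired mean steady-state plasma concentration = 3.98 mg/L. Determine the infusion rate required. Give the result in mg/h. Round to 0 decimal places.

33 mg/h

k = ln2 / t½ = 0.693147 / 14.0 = 0.04951 h⁻¹
CL = k × Vd = 0.04951 × 167 = 8.268 L/h
At steady state, infusion rate R₀ = Css × CL = 3.98 × 8.268 = 32.91 mg/h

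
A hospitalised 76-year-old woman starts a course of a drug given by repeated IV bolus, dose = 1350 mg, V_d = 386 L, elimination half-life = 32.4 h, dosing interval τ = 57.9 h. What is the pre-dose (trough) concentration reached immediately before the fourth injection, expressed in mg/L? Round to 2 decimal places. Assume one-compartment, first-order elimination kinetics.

1.39 mg/L

C₀ per dose = Dose / Vd = 1350 / 386 = 3.497 mg/L
k = ln2 / t½ = 0.693147 / 32.4 = 0.02139 h⁻¹
Fraction remaining after one interval: r = e^(−kτ) = e^(−0.02139 × 57.9) = 0.2898
Before dose 4, 3 doses have been given (aged 1τ, 2τ, 3τ).
C_trough = C₀ × (r + r² + … + r^3) = C₀ × r(1−r^3)/(1−r)
        = 3.497 × 0.2898 × (1 − 0.02434) / (1 − 0.2898) = 1.392 mg/L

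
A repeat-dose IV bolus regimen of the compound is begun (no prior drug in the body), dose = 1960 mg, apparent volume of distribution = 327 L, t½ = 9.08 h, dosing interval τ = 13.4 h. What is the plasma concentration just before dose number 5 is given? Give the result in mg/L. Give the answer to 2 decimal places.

C₀ per dose = Dose / Vd = 1960 / 327 = 5.994 mg/L
k = ln2 / t½ = 0.693147 / 9.08 = 0.07634 h⁻¹
Fraction remaining after one interval: r = e^(−kτ) = e^(−0.07634 × 13.4) = 0.3595
Before dose 5, 4 doses have been given (aged 1τ, 2τ, 3τ, 4τ).
C_trough = C₀ × (r + r² + … + r^4) = C₀ × r(1−r^4)/(1−r)
        = 5.994 × 0.3595 × (1 − 0.01670) / (1 − 0.3595) = 3.308 mg/L

3.31 mg/L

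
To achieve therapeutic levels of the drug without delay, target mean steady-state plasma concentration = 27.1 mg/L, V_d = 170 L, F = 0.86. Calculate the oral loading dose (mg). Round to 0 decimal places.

5357 mg

LD = Css × Vd / F = 27.1 × 170 / 0.86 = 5357 mg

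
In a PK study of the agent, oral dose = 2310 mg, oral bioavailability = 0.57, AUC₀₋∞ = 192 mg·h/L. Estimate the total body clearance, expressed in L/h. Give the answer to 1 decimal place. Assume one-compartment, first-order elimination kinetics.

CL = F·Dose / AUC = 0.57 × 2310 / 192 = 6.858 L/h

6.9 L/h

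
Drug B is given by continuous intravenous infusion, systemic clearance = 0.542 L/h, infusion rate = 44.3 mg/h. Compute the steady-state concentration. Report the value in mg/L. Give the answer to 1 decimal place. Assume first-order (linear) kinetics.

At steady state Css = R₀ / CL = 44.3 / 0.5420 = 81.73 mg/L

81.7 mg/L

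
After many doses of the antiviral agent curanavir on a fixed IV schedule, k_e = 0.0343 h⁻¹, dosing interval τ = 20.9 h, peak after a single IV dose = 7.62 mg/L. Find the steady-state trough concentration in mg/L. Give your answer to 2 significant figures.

e^(−kτ) = e^(−0.03430 × 20.9) = 0.4883
Accumulation ratio R = 1 / (1 − e^(−kτ)) = 1 / (1 − 0.4883) = 1.954
Steady-state trough = C₀ × R × e^(−kτ) = 7.62 × 1.954 × 0.4883 = 7.271 mg/L

7.3 mg/L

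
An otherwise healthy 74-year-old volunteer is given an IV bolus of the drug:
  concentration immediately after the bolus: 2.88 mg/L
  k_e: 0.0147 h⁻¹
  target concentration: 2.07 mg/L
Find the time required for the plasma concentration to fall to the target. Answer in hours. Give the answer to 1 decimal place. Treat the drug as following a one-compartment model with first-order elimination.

t = ln(C₀ / C) / k = ln(2.880 / 2.07) / 0.01470
  = ln(1.391) / 0.01470 = 0.3300 / 0.01470 = 22.45 h

22.5 h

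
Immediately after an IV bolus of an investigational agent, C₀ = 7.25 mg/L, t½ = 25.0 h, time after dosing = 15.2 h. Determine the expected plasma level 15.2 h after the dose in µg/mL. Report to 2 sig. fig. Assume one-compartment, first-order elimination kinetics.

4.8 µg/mL

k = ln2 / t½ = 0.693147 / 25.0 = 0.02773 h⁻¹
C = C₀ · e^(−k·t) = 7.250 × e^(−0.02773 × 15.2)
  = 7.250 × 0.6561 = 4.757 mg/L
(4.757 mg/L = 4.757 µg/mL)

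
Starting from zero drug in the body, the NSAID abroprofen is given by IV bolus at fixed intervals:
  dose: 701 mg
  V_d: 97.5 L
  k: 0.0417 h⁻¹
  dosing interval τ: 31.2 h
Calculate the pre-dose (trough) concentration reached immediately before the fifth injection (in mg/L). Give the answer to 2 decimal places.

C₀ per dose = Dose / Vd = 701 / 97.5 = 7.190 mg/L
Fraction remaining after one interval: r = e^(−kτ) = e^(−0.04170 × 31.2) = 0.2722
Before dose 5, 4 doses have been given (aged 1τ, 2τ, 3τ, 4τ).
C_trough = C₀ × (r + r² + … + r^4) = C₀ × r(1−r^4)/(1−r)
        = 7.190 × 0.2722 × (1 − 0.005490) / (1 − 0.2722) = 2.674 mg/L

2.67 mg/L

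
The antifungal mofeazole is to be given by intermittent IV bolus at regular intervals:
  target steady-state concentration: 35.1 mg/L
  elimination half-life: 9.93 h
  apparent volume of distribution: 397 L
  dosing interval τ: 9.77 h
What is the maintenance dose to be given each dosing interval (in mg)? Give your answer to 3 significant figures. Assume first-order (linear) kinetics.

k = ln2 / t½ = 0.693147 / 9.93 = 0.06980 h⁻¹
CL = k × Vd = 0.06980 × 397 = 27.71 L/h
At steady state, Dose/τ = Css × CL.
Dose = Css × CL × τ = 35.1 × 27.71 × 9.77 = 9503 mg

9500 mg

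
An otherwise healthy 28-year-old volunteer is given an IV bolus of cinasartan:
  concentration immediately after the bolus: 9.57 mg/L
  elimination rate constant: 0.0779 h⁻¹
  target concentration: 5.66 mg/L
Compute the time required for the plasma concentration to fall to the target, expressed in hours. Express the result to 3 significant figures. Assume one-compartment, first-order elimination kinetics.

t = ln(C₀ / C) / k = ln(9.570 / 5.66) / 0.07790
  = ln(1.691) / 0.07790 = 0.5253 / 0.07790 = 6.743 h

6.74 h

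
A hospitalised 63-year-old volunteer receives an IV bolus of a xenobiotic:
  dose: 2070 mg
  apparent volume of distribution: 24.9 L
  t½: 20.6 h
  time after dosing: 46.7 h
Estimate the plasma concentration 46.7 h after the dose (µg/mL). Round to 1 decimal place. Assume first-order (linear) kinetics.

17.3 µg/mL

C₀ = Dose / Vd = 2070 / 24.9 = 83.13 mg/L
k = ln2 / t½ = 0.693147 / 20.6 = 0.03365 h⁻¹
C = C₀ · e^(−k·t) = 83.13 × e^(−0.03365 × 46.7)
  = 83.13 × 0.2077 = 17.27 mg/L
(17.27 mg/L = 17.27 µg/mL)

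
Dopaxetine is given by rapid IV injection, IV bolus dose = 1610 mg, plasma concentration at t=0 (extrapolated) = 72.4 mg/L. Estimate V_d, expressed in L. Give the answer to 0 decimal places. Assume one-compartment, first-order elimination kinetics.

Vd = Dose / C₀ = 1610 / 72.4 = 22.24 L

22 L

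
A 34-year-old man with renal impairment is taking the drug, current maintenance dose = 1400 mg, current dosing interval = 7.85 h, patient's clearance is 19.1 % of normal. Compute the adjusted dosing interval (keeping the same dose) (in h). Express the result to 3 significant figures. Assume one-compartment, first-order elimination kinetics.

To keep the same average steady-state level, dosing rate must scale with clearance.
CL ratio = 19.1 / 100 = 0.1910
New interval (same dose) = 7.85 / 0.1910 = 41.10 h

41.1 h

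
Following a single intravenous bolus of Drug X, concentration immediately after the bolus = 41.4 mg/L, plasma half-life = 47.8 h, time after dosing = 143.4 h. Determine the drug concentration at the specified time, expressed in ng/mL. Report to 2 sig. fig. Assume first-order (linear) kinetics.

5200 ng/mL

k = ln2 / t½ = 0.693147 / 47.8 = 0.01450 h⁻¹
t / t½ = 143.4 / 47.8 = 3 half-lives
C = C₀ × (1/2)^3 = 41.40 × 0.1250 = 5.175 mg/L
Convert: 5.175 mg/L × 1000 = 5175 ng/mL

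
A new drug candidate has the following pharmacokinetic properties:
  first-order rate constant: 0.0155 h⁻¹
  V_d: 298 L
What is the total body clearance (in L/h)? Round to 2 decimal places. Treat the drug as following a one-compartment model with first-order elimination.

CL = k × Vd = 0.0155 × 298 = 4.619 L/h

4.62 L/h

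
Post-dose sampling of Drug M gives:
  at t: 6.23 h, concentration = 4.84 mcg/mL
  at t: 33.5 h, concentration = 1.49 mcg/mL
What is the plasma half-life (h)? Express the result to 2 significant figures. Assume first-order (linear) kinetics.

k = ln(C₁/C₂) / (t₂ − t₁) = ln(4.84/1.49) / (33.5 − 6.23)
  = 1.178 / 27.27 = 0.04320 h⁻¹
t½ = ln2 / k = 0.693147 / 0.04320 = 16.05 h

16 h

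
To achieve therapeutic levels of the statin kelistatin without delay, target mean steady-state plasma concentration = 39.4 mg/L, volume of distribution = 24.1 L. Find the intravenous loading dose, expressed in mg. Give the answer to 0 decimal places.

950 mg

LD = Css × Vd = 39.4 × 24.1 = 949.5 mg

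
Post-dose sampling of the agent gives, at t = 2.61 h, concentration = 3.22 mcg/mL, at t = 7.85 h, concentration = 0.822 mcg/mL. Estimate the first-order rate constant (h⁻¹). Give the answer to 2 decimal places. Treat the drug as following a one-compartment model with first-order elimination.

0.26 h⁻¹

k = ln(C₁/C₂) / (t₂ − t₁) = ln(3.22/0.822) / (7.85 − 2.61)
  = 1.365 / 5.240 = 0.2605 h⁻¹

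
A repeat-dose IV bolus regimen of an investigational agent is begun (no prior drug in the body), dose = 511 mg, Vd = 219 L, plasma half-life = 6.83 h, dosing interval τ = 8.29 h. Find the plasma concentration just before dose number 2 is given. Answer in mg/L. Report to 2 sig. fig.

1.0 mg/L

C₀ per dose = Dose / Vd = 511 / 219 = 2.333 mg/L
k = ln2 / t½ = 0.693147 / 6.83 = 0.1015 h⁻¹
Fraction remaining after one interval: r = e^(−kτ) = e^(−0.1015 × 8.29) = 0.4311
Before dose 2, 1 dose has been given (aged 1τ).
C_trough = C₀ × r = 2.333 × 0.4311 = 1.006 mg/L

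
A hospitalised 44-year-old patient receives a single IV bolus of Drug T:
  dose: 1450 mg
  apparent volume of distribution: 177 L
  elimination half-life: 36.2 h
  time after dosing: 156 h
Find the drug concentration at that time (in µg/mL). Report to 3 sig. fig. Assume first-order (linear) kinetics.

C₀ = Dose / Vd = 1450 / 177 = 8.192 mg/L
k = ln2 / t½ = 0.693147 / 36.2 = 0.01915 h⁻¹
C = C₀ · e^(−k·t) = 8.192 × e^(−0.01915 × 156)
  = 8.192 × 0.05042 = 0.4130 mg/L
(0.4130 mg/L = 0.4130 µg/mL)

0.413 µg/mL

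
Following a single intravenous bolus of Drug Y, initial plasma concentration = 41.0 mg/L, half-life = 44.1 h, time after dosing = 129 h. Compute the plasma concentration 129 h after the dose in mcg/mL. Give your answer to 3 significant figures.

k = ln2 / t½ = 0.693147 / 44.1 = 0.01572 h⁻¹
C = C₀ · e^(−k·t) = 41.00 × e^(−0.01572 × 129)
  = 41.00 × 0.1316 = 5.396 mg/L
(5.396 mg/L = 5.396 mcg/mL)

5.40 mcg/mL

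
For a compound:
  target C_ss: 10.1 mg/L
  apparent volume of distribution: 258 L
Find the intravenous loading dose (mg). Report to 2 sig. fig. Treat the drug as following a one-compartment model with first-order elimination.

2600 mg

LD = Css × Vd = 10.1 × 258 = 2606 mg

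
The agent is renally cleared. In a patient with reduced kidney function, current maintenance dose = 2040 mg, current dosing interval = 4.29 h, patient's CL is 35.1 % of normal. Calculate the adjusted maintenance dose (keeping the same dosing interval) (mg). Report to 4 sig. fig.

To keep the same average steady-state level, dosing rate must scale with clearance.
CL ratio = 35.1 / 100 = 0.3510
New dose (same interval) = 2040 × 0.3510 = 716.0 mg

716.0 mg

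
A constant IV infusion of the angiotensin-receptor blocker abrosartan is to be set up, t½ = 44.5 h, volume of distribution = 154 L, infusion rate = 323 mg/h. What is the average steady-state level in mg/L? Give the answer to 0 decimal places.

k = ln2 / t½ = 0.693147 / 44.5 = 0.01558 h⁻¹
CL = k × Vd = 0.01558 × 154 = 2.399 L/h
At steady state Css = R₀ / CL = 323 / 2.399 = 134.6 mg/L

135 mg/L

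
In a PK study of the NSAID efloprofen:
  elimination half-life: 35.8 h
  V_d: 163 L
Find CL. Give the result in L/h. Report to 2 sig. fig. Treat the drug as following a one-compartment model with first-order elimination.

k = ln2 / t½ = 0.693147 / 35.8 = 0.01936 h⁻¹
CL = k × Vd = 0.01936 × 163 = 3.156 L/h

3.2 L/h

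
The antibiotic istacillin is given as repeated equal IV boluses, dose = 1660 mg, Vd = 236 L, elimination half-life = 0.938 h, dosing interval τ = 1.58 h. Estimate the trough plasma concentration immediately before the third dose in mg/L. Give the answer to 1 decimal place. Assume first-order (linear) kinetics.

2.9 mg/L

C₀ per dose = Dose / Vd = 1660 / 236 = 7.034 mg/L
k = ln2 / t½ = 0.693147 / 0.938 = 0.7390 h⁻¹
Fraction remaining after one interval: r = e^(−kτ) = e^(−0.7390 × 1.58) = 0.3111
Before dose 3, 2 doses have been given (aged 1τ, 2τ).
C_trough = C₀ × (r + r²) = 7.034 × (0.3111 + 0.09678) = 2.869 mg/L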